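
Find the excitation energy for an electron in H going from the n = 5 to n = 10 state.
0.4082 eV

The energy levels of a hydrogen-like atom are E_n = -13.6057 eV / n².

Energy at n = 5: E_5 = -13.6057 / 5² = -0.5442280 eV
Energy at n = 10: E_10 = -13.6057 / 10² = -0.1360570 eV

The excitation energy is the difference:
ΔE = E_10 - E_5
ΔE = -0.1360570 - (-0.5442280)
ΔE = 0.4082 eV

Since this is positive, energy must be absorbed (photon absorption).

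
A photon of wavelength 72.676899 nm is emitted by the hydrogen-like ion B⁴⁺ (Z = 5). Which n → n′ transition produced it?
n = 9 → n = 4

First, find the photon energy from the wavelength (hc = 1239.84 eV·nm):
E = hc/λ = 1239.84 eV·nm / 72.676899 nm = 17.059616 eV

The energy levels of B⁴⁺ satisfy E_n = -13.6057 × 5² / n² eV, so an emission n_i → n_f releases
ΔE = 13.6057 × 5² × (1/n_f² − 1/n_i²) eV.

Setting ΔE equal to the photon energy:
1/n_f² − 1/n_i² = 17.059616 / (13.6057 × 5²) = 0.050154321

Since 1/n_i² must be positive, we need 1/n_f² > 0.050154321, i.e. n_f ≤ 4. For each allowed n_f, solve n_i = (1/n_f² − 0.050154321)^(−1/2) and check whether it is a whole number:
  n_f = 1: 1/n_i² = 1.000000000 − 0.050154321 = 0.949845679 → n_i = 1.026  (not an integer) ✗
  n_f = 2: 1/n_i² = 0.250000000 − 0.050154321 = 0.199845679 → n_i = 2.237  (not an integer) ✗
  n_f = 3: 1/n_i² = 0.111111111 − 0.050154321 = 0.060956790 → n_i = 4.050  (not an integer) ✗
  n_f = 4: 1/n_i² = 0.062500000 − 0.050154321 = 0.012345679 → n_i = 9.000  → integer, n_i = 9 ✓

Only n_f = 4 gives an integer upper level, n_i = 9.

The transition is from n = 9 to n = 4 (emission).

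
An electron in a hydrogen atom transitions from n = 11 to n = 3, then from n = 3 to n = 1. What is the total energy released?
13.4933 eV

The energy levels of hydrogen are E_n = -13.6057 / n² eV.

First transition (11 → 3):
ΔE₁ = |E_3 - E_11|
ΔE₁ = |-1.5117444444 - (-0.1124438017)| = 1.3993006 eV

Second transition (3 → 1):
ΔE₂ = |E_1 - E_3|
ΔE₂ = |-13.6057000000 - (-1.5117444444)| = 12.0939556 eV

Total energy released:
E_total = ΔE₁ + ΔE₂ = 1.3993006 + 12.0939556 = 13.4933 eV

Note: This equals the direct transition 11 → 1: 13.4933 eV ✓
Energy is conserved regardless of the path taken.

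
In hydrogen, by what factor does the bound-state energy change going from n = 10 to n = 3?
11.111

Using E_n = -13.6057 Z² / n² eV with Z = 1:

E_3 = -13.6057 / 3² = -13.6057 / 9 = -1.511744444 eV
E_10 = -13.6057 / 10² = -13.6057 / 100 = -0.136057000 eV

The ratio is:
E_3/E_10 = (-1.511744444) / (-0.136057000)
E_3/E_10 = (-13.6057/9) / (-13.6057/100)
E_3/E_10 = 100/9
E_3/E_10 = 11.111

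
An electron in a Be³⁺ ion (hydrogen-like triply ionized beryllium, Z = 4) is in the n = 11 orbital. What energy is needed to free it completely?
1.799 eV

The ionization energy is the energy needed to remove the electron completely (n → ∞).

For a hydrogen-like ion with Z = 4, E_n = -13.6057 Z² / n² eV.

At n = 11: E_11 = -13.6057 × 4² / 11² = -1.799101 eV
At n = ∞: E_∞ = 0 eV

Ionization energy = E_∞ - E_11 = 0 - (-1.799101) = 1.799101 eV
Ionization energy ≈ 1.799 eV

This is also called the binding energy of the electron in state n = 11.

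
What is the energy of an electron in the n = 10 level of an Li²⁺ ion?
-1.22 eV

For hydrogen-like ions, the energy levels scale with Z²:
E_n = -13.6057 Z² / n² eV

For Li²⁺ (Z = 3) at n = 10:
E_10 = -13.6057 × 3² / 10²
E_10 = -13.6057 × 9 / 100
E_10 = -122.4513 / 100
E_10 = -1.22 eV

The energy is 9 times more negative than hydrogen at the same n due to the stronger nuclear charge.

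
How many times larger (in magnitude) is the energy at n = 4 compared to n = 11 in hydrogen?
7.5625

Using E_n = -13.6057 Z² / n² eV with Z = 1:

E_4 = -13.6057 / 4² = -13.6057 / 16 = -0.8503562500 eV
E_11 = -13.6057 / 11² = -13.6057 / 121 = -0.1124438017 eV

The ratio is:
E_4/E_11 = (-0.8503562500) / (-0.1124438017)
E_4/E_11 = (-13.6057/16) / (-13.6057/121)
E_4/E_11 = 121/16
E_4/E_11 = 7.5625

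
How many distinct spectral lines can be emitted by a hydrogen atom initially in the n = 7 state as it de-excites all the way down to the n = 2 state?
15

The electron can occupy levels n = 2, 3, ..., 7 during de-excitation — that is m = 7 - 2 + 1 = 6 distinct levels.

The number of distinct spectral lines equals the number of ways to choose 2 of these m levels (each pair gives one possible emission transition):

Number of lines = m(m-1)/2 = 6×5/2 = 15

These correspond to all possible transitions between the 6 levels:
7 → 6, 7 → 5, 7 → 4, 7 → 3, 7 → 2, 6 → 5, 6 → 4, 6 → 3...

Each transition produces a photon with a unique energy (and thus wavelength). This count does not depend on Z.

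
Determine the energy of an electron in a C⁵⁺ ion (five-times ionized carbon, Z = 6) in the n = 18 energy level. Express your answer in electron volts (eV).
-1.51174 eV

The energy levels of a hydrogen-like atom are given by:
E_n = -13.6057 Z² / n² eV  (with Z = 6 for C⁵⁺)

For n = 18:
E_18 = -13.6057 × 6² / 18²
E_18 = -13.6057 × 36 / 324
E_18 = -1.51174 eV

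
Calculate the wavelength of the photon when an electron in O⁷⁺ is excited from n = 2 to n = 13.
5.8335 nm

First, find the transition energy using E_n = -13.6057 Z² / n² eV:
E_2 = -13.6057 × 8² / 2² = -217.691200 eV
E_13 = -13.6057 × 8² / 13² = -5.152454 eV

Photon energy: |ΔE| = |E_13 - E_2| = 212.538746 eV

Convert to wavelength using E = hc/λ with hc = 1239.84 eV·nm:
λ = hc/E = 1239.84 eV·nm / 212.538746 eV
λ = 5.8335 nm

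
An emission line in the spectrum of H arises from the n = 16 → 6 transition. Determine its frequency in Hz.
7.85336e+13 Hz

First, find the transition energy:
E_16 = -13.6057 / 16² = -0.053147266 eV
E_6 = -13.6057 / 6² = -0.377936111 eV
|ΔE| = |E_6 - E_16| = 0.324788845 eV

Convert to Joules: E = 0.324788845 eV × (1.602177 × 10⁻¹⁹ J/eV) = 5.2036922e-20 J

Using E = hf:
f = E/h = 5.2036922e-20 J / (6.62607 × 10⁻³⁴ J·s)
f = 7.85336e+13 Hz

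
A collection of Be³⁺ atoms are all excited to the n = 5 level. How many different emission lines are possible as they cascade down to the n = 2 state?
6

The electron can occupy levels n = 2, 3, ..., 5 during de-excitation — that is m = 5 - 2 + 1 = 4 distinct levels.

The number of distinct spectral lines equals the number of ways to choose 2 of these m levels (each pair gives one possible emission transition):

Number of lines = m(m-1)/2 = 4×3/2 = 6

These correspond to all possible transitions between the 4 levels:
5 → 4, 5 → 3, 5 → 2, 4 → 3, 4 → 2, 3 → 2

Each transition produces a photon with a unique energy (and thus wavelength). This count does not depend on Z.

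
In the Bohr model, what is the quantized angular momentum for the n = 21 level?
2.215e-33 J·s (or 21ℏ)

In the Bohr model, angular momentum is quantized:
L = nℏ

where ℏ = h/(2π) = 1.05457e-34 J·s

For n = 21:
L = 21 × 1.05457e-34 J·s
L = 2.215e-33 J·s

This can also be written as L = 21ℏ.
The angular momentum is an integer multiple of the reduced Planck constant.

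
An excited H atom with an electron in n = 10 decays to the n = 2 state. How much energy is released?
3.27 eV

The energy levels are E_n = -13.6057 eV / n².

Energy at n = 10: E_10 = -13.6057 / 10² = -0.13606 eV
Energy at n = 2: E_2 = -13.6057 / 2² = -3.40143 eV

For emission (electron falling to lower state), the photon energy is:
E_photon = E_10 - E_2 = |-0.13606 - (-3.40143)|
E_photon = 3.27 eV

This energy is carried away by the emitted photon.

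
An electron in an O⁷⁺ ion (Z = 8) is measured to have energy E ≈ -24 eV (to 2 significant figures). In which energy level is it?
n = 6

The exact energy levels follow E_n = -13.6057 Z² / n² eV with Z = 8.

The measured value (-24 eV) is reported to only 2 significant figures, so we must test candidate n values and see which one matches to that precision.

Candidate energies:
  n = 4:  E = -13.6057 × 8² / 4² = -54.42280 eV
  n = 5:  E = -13.6057 × 8² / 5² = -34.83059 eV
  n = 6:  E = -13.6057 × 8² / 6² = -24.18791 eV  ← matches
  n = 7:  E = -13.6057 × 8² / 7² = -17.77071 eV
  n = 8:  E = -13.6057 × 8² / 8² = -13.60570 eV

Checking against the measurement of -24 eV (2 sig figs), only n = 6 agrees:
E_6 = -24.18791 eV, which rounds to -24 eV ✓

Therefore n = 6.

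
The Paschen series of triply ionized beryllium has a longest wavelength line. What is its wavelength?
117.162660 nm

The longest wavelength corresponds to the smallest energy transition in the series.
The Paschen series has all transitions ending at n_f = 3.

For Be³⁺ (Z = 4), the first line (α-line) is the jump from n = 4 to n = 3:
E_4 = -13.6057 × 4² / 4² = -13.605700000 eV
E_3 = -13.6057 × 4² / 3² = -24.187911111 eV
ΔE = E_4 - E_3 = 10.582211111 eV

λ = hc/E = 1239.84 eV·nm / 10.582211111 eV
λ = 117.162660 nm

This is the α-line of the Paschen series in Be³⁺.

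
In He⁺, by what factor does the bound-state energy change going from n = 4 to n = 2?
4.0000

Using E_n = -13.6057 Z² / n² eV with Z = 2:

E_2 = -13.6057 × 2² / 2² = -54.4228 / 4 = -13.6057000000 eV
E_4 = -13.6057 × 2² / 4² = -54.4228 / 16 = -3.4014250000 eV

The ratio is:
E_2/E_4 = (-13.6057000000) / (-3.4014250000)
E_2/E_4 = (-54.4228/4) / (-54.4228/16)
E_2/E_4 = 16/4
E_2/E_4 = 4.0000
(Note: the Z² factors cancel in the ratio.)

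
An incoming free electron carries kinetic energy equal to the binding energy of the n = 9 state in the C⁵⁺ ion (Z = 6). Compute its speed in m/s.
1.4585e+06 m/s (or 0.4865% of c)

The binding energy at n = 9 for C⁵⁺ is:
E_9 = -13.6057 × 6²/9² = -6.0469778 eV
|E_9| = 6.0469778 eV

Convert to Joules:
KE = 6.0469778 eV × (1.602177 × 10⁻¹⁹ J/eV) = 9.688329e-19 J

Using KE = ½mv²:
v = √(2·KE/m_e)
v = √(2 × 9.688329e-19 J / 9.10938 × 10⁻³¹ kg)
v = 1.4585e+06 m/s

This is approximately 0.4865% the speed of light.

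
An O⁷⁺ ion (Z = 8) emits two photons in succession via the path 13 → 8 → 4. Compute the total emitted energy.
49.270346 eV

The energy levels of O⁷⁺ are E_n = -13.6057 × 8² / n² eV.

First transition (13 → 8):
ΔE₁ = |E_8 - E_13|
ΔE₁ = |-13.605700000000 - (-5.152454437870)| = 8.453245562 eV

Second transition (8 → 4):
ΔE₂ = |E_4 - E_8|
ΔE₂ = |-54.422800000000 - (-13.605700000000)| = 40.817100000 eV

Total energy released:
E_total = ΔE₁ + ΔE₂ = 8.453245562 + 40.817100000 = 49.270346 eV

Note: This equals the direct transition 13 → 4: 49.270346 eV ✓
Energy is conserved regardless of the path taken.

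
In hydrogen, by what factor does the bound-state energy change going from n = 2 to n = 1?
4.00

Using E_n = -13.6057 Z² / n² eV with Z = 1:

E_1 = -13.6057 / 1² = -13.6057 / 1 = -13.60570000 eV
E_2 = -13.6057 / 2² = -13.6057 / 4 = -3.40142500 eV

The ratio is:
E_1/E_2 = (-13.60570000) / (-3.40142500)
E_1/E_2 = (-13.6057/1) / (-13.6057/4)
E_1/E_2 = 4/1
E_1/E_2 = 4.00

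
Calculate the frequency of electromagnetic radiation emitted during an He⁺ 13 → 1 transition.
1.30815e+16 Hz

First, find the transition energy:
E_13 = -13.6057 × 2² / 13² = -0.3220284 eV
E_1 = -13.6057 × 2² / 1² = -54.4228000 eV
|ΔE| = |E_1 - E_13| = 54.1007716 eV

Convert to Joules: E = 54.1007716 eV × (1.602177 × 10⁻¹⁹ J/eV) = 8.6679012e-18 J

Using E = hf:
f = E/h = 8.6679012e-18 J / (6.62607 × 10⁻³⁴ J·s)
f = 1.30815e+16 Hz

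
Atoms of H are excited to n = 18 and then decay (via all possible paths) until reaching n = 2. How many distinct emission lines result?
136

The electron can occupy levels n = 2, 3, ..., 18 during de-excitation — that is m = 18 - 2 + 1 = 17 distinct levels.

The number of distinct spectral lines equals the number of ways to choose 2 of these m levels (each pair gives one possible emission transition):

Number of lines = m(m-1)/2 = 17×16/2 = 136

These correspond to all possible transitions between the 17 levels:
18 → 17, 18 → 16, 18 → 15, 18 → 14, 18 → 13, 18 → 12, 18 → 11, 18 → 10...

Each transition produces a photon with a unique energy (and thus wavelength). This count does not depend on Z.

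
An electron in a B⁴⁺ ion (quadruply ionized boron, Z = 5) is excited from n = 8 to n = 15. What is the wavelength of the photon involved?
326.0178 nm

First, find the transition energy using E_n = -13.6057 Z² / n² eV:
E_8 = -13.6057 × 5² / 8² = -5.31472656 eV
E_15 = -13.6057 × 5² / 15² = -1.51174444 eV

Photon energy: |ΔE| = |E_15 - E_8| = 3.80298212 eV

Convert to wavelength using E = hc/λ with hc = 1239.84 eV·nm:
λ = hc/E = 1239.84 eV·nm / 3.80298212 eV
λ = 326.0178 nm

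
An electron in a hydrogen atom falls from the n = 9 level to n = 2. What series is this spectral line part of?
Balmer series

The spectral series in hydrogen are named based on the final (lower) energy level:
- Lyman series: n_final = 1 (ultraviolet)
- Balmer series: n_final = 2 (visible/near-UV)
- Paschen series: n_final = 3 (infrared)
- Brackett series: n_final = 4 (infrared)
- Pfund series: n_final = 5 (far infrared)

Since this transition ends at n = 2, it belongs to the Balmer series.

For reference, this 9 → 2 line has photon energy
ΔE = 13.6057 eV × (1/2² - 1/9²) = 3.2334534 eV,
corresponding to wavelength λ = hc/ΔE = 1239.84 eV·nm / 3.2334534 eV = 383.441 nm in the visible/near-UV region.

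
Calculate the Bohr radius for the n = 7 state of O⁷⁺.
0.324121 nm (or 3.241210 Å)

The Bohr radius formula is:
r_n = n² a₀ / Z

where a₀ = 0.052917721 nm is the Bohr radius.

For O⁷⁺ (Z = 8) at n = 7:
r_7 = 7² × 0.052917721 nm / 8
r_7 = 49 × 0.052917721 nm / 8
r_7 = 2.5929683 nm / 8
r_7 = 0.324121 nm

The electron orbits at approximately 0.324121 nm from the nucleus.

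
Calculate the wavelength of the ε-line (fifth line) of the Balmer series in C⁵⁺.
11.03 nm

The lines of a series are numbered from the longest wavelength (smallest ΔE) outward; the fifth line is the transition from n = n_f + 5 to n_f.
The Balmer series has all transitions ending at n_f = 2.

For C⁵⁺ (Z = 6), the fifth line (ε-line) is the jump from n = 7 to n = 2:
E_7 = -13.6057 × 6² / 7² = -9.9960 eV
E_2 = -13.6057 × 6² / 2² = -122.4513 eV
ΔE = E_7 - E_2 = 112.4553 eV

λ = hc/E = 1239.84 eV·nm / 112.4553 eV
λ = 11.03 nm

This is the ε-line of the Balmer series in C⁵⁺.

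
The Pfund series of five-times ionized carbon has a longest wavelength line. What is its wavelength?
207.105712 nm

The longest wavelength corresponds to the smallest energy transition in the series.
The Pfund series has all transitions ending at n_f = 5.

For C⁵⁺ (Z = 6), the first line (α-line) is the jump from n = 6 to n = 5:
E_6 = -13.6057 × 6² / 6² = -13.6057000000 eV
E_5 = -13.6057 × 6² / 5² = -19.5922080000 eV
ΔE = E_6 - E_5 = 5.9865080000 eV

λ = hc/E = 1239.84 eV·nm / 5.9865080000 eV
λ = 207.105712 nm

This is the α-line of the Pfund series in C⁵⁺.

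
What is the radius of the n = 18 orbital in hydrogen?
17.1453 nm (or 171.4533 Å)

The Bohr radius formula is:
r_n = n² a₀ / Z

where a₀ = 0.0529177 nm is the Bohr radius.

For H (Z = 1) at n = 18:
r_18 = 18² × 0.0529177 nm / 1
r_18 = 324 × 0.0529177 nm / 1
r_18 = 17.14533 nm / 1
r_18 = 17.1453 nm

The electron orbits at approximately 17.1453 nm from the nucleus.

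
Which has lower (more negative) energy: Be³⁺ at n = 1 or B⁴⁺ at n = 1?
B⁴⁺ at n = 1 (E = -340.143 eV)

Using E_n = -13.6057 Z² / n² eV:

Be³⁺ (Z = 4) at n = 1:
E = -13.6057 × 4² / 1² = -13.6057 × 16 / 1 = -217.691200 eV

B⁴⁺ (Z = 5) at n = 1:
E = -13.6057 × 5² / 1² = -13.6057 × 25 / 1 = -340.142500 eV

Since -340.142500 eV < -217.691200 eV,
B⁴⁺ at n = 1 is more tightly bound (requires more energy to ionize).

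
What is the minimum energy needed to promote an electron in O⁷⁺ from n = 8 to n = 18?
10.918154 eV

The energy levels of a hydrogen-like atom are E_n = -13.6057 Z² eV / n².

Energy at n = 8: E_8 = -13.6057 × 8² / 8² = -13.605700000 eV
Energy at n = 18: E_18 = -13.6057 × 8² / 18² = -2.687545679 eV

The excitation energy is the difference:
ΔE = E_18 - E_8
ΔE = -2.687545679 - (-13.605700000)
ΔE = 10.918154 eV

Since this is positive, energy must be absorbed (photon absorption).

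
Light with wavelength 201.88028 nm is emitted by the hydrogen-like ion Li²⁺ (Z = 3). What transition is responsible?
n = 9 → n = 4

First, find the photon energy from the wavelength (hc = 1239.84 eV·nm):
E = hc/λ = 1239.84 eV·nm / 201.88028 nm = 6.1414617 eV

The energy levels of Li²⁺ satisfy E_n = -13.6057 × 3² / n² eV, so an emission n_i → n_f releases
ΔE = 13.6057 × 3² × (1/n_f² − 1/n_i²) eV.

Setting ΔE equal to the photon energy:
1/n_f² − 1/n_i² = 6.1414617 / (13.6057 × 3²) = 0.050154320

Since 1/n_i² must be positive, we need 1/n_f² > 0.050154320, i.e. n_f ≤ 4. For each allowed n_f, solve n_i = (1/n_f² − 0.050154320)^(−1/2) and check whether it is a whole number:
  n_f = 1: 1/n_i² = 1.000000000 − 0.050154320 = 0.949845680 → n_i = 1.026  (not an integer) ✗
  n_f = 2: 1/n_i² = 0.250000000 − 0.050154320 = 0.199845680 → n_i = 2.237  (not an integer) ✗
  n_f = 3: 1/n_i² = 0.111111111 − 0.050154320 = 0.060956791 → n_i = 4.050  (not an integer) ✗
  n_f = 4: 1/n_i² = 0.062500000 − 0.050154320 = 0.012345680 → n_i = 9.000  → integer, n_i = 9 ✓

Only n_f = 4 gives an integer upper level, n_i = 9.

The transition is from n = 9 to n = 4 (emission).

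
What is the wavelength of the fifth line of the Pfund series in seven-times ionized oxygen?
47.461726 nm

The lines of a series are numbered from the longest wavelength (smallest ΔE) outward; the fifth line is the transition from n = n_f + 5 to n_f.
The Pfund series has all transitions ending at n_f = 5.

For O⁷⁺ (Z = 8), the fifth line (ε-line) is the jump from n = 10 to n = 5:
E_10 = -13.6057 × 8² / 10² = -8.70764800 eV
E_5 = -13.6057 × 8² / 5² = -34.83059200 eV
ΔE = E_10 - E_5 = 26.12294400 eV

λ = hc/E = 1239.84 eV·nm / 26.12294400 eV
λ = 47.461726 nm

This is the ε-line of the Pfund series in O⁷⁺.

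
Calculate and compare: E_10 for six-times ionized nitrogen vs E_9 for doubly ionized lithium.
N⁶⁺ at n = 10 (E = -6.666793 eV)

Using E_n = -13.6057 Z² / n² eV:

N⁶⁺ (Z = 7) at n = 10:
E = -13.6057 × 7² / 10² = -13.6057 × 49 / 100 = -6.666793000 eV

Li²⁺ (Z = 3) at n = 9:
E = -13.6057 × 3² / 9² = -13.6057 × 9 / 81 = -1.511744444 eV

Since -6.666793000 eV < -1.511744444 eV,
N⁶⁺ at n = 10 is more tightly bound (requires more energy to ionize).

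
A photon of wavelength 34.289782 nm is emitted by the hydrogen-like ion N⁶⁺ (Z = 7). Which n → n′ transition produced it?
n = 11 → n = 4

First, find the photon energy from the wavelength (hc = 1239.84 eV·nm):
E = hc/λ = 1239.84 eV·nm / 34.289782 nm = 36.157710 eV

The energy levels of N⁶⁺ satisfy E_n = -13.6057 × 7² / n² eV, so an emission n_i → n_f releases
ΔE = 13.6057 × 7² × (1/n_f² − 1/n_i²) eV.

Setting ΔE equal to the photon energy:
1/n_f² − 1/n_i² = 36.157710 / (13.6057 × 7²) = 0.054235537

Since 1/n_i² must be positive, we need 1/n_f² > 0.054235537, i.e. n_f ≤ 4. For each allowed n_f, solve n_i = (1/n_f² − 0.054235537)^(−1/2) and check whether it is a whole number:
  n_f = 1: 1/n_i² = 1.000000000 − 0.054235537 = 0.945764463 → n_i = 1.028  (not an integer) ✗
  n_f = 2: 1/n_i² = 0.250000000 − 0.054235537 = 0.195764463 → n_i = 2.260  (not an integer) ✗
  n_f = 3: 1/n_i² = 0.111111111 − 0.054235537 = 0.056875574 → n_i = 4.193  (not an integer) ✗
  n_f = 4: 1/n_i² = 0.062500000 − 0.054235537 = 0.008264463 → n_i = 11.000  → integer, n_i = 11 ✓

Only n_f = 4 gives an integer upper level, n_i = 11.

The transition is from n = 11 to n = 4 (emission).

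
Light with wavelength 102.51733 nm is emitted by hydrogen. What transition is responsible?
n = 3 → n = 1

First, find the photon energy from the wavelength (hc = 1239.84 eV·nm):
E = hc/λ = 1239.84 eV·nm / 102.51733 nm = 12.093955 eV

The energy levels of hydrogen satisfy E_n = -13.6057 / n² eV, so an emission n_i → n_f releases
ΔE = 13.6057 × (1/n_f² − 1/n_i²) eV.

Setting ΔE equal to the photon energy:
1/n_f² − 1/n_i² = 12.093955 / 13.6057 = 0.88888885

Since 1/n_i² must be positive, we need 1/n_f² > 0.88888885, i.e. n_f ≤ 1. For each allowed n_f, solve n_i = (1/n_f² − 0.88888885)^(−1/2) and check whether it is a whole number:
  n_f = 1: 1/n_i² = 1.00000000 − 0.88888885 = 0.11111115 → n_i = 3.000  → integer, n_i = 3 ✓

Only n_f = 1 gives an integer upper level, n_i = 3.

The transition is from n = 3 to n = 1 (emission).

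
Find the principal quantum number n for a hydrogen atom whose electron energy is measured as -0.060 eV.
n = 15

The exact energy levels follow E_n = -13.6057 eV / n².

The measured value (-0.060 eV) is reported to only 2 significant figures, so we must test candidate n values and see which one matches to that precision.

Candidate energies:
  n = 13:  E = -13.6057/13² = -0.08051 eV
  n = 14:  E = -13.6057/14² = -0.06942 eV
  n = 15:  E = -13.6057/15² = -0.06047 eV  ← matches
  n = 16:  E = -13.6057/16² = -0.05315 eV
  n = 17:  E = -13.6057/17² = -0.04708 eV

Checking against the measurement of -0.060 eV (2 sig figs), only n = 15 agrees:
E_15 = -0.06047 eV, which rounds to -0.060 eV ✓

Therefore n = 15.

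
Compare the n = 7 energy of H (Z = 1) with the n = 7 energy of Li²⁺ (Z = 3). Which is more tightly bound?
Li²⁺ at n = 7 (E = -2.499 eV)

Using E_n = -13.6057 Z² / n² eV:

H (Z = 1) at n = 7:
E = -13.6057 × 1² / 7² = -13.6057 × 1 / 49 = -0.277667 eV

Li²⁺ (Z = 3) at n = 7:
E = -13.6057 × 3² / 7² = -13.6057 × 9 / 49 = -2.499006 eV

Since -2.499006 eV < -0.277667 eV,
Li²⁺ at n = 7 is more tightly bound (requires more energy to ionize).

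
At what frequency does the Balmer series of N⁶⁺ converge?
4.0301e+16 Hz

The series limit corresponds to the transition from n = ∞ to n = 2.
This is the highest energy (shortest wavelength) transition in the Balmer series.

E_∞ = 0 eV
E_2 = -13.6057 × 7² / 2² = -166.66982500 eV

Energy at series limit:
ΔE = E_∞ - E_2 = 0 - (-166.66982500) = 166.66982500 eV
E = 166.66982500 eV × (1.602177 × 10⁻¹⁹ J/eV) = 2.670346e-17 J
f = E/h = 2.670346e-17 J / (6.62607 × 10⁻³⁴ J·s) = 4.0301e+16 Hz

This energy equals the ionization energy from the n = 2 state of N⁶⁺.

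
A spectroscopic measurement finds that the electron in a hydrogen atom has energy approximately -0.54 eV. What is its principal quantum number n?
n = 5

The exact energy levels follow E_n = -13.6057 eV / n².

The measured value (-0.54 eV) is reported to only 2 significant figures, so we must test candidate n values and see which one matches to that precision.

Candidate energies:
  n = 3:  E = -13.6057/3² = -1.511744 eV
  n = 4:  E = -13.6057/4² = -0.850356 eV
  n = 5:  E = -13.6057/5² = -0.544228 eV  ← matches
  n = 6:  E = -13.6057/6² = -0.377936 eV
  n = 7:  E = -13.6057/7² = -0.277667 eV

Checking against the measurement of -0.54 eV (2 sig figs), only n = 5 agrees:
E_5 = -0.544228 eV, which rounds to -0.54 eV ✓

Therefore n = 5.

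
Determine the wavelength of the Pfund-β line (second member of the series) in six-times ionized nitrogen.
94.92345 nm

The lines of a series are numbered from the longest wavelength (smallest ΔE) outward; the second line is the transition from n = n_f + 2 to n_f.
The Pfund series has all transitions ending at n_f = 5.

For N⁶⁺ (Z = 7), the second line (β-line) is the jump from n = 7 to n = 5:
E_7 = -13.6057 × 7² / 7² = -13.6057000 eV
E_5 = -13.6057 × 7² / 5² = -26.6671720 eV
ΔE = E_7 - E_5 = 13.0614720 eV

λ = hc/E = 1239.84 eV·nm / 13.0614720 eV
λ = 94.92345 nm

This is the β-line of the Pfund series in N⁶⁺.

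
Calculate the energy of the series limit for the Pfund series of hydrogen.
0.54 eV

The series limit corresponds to the transition from n = ∞ to n = 5.
This is the highest energy (shortest wavelength) transition in the Pfund series.

E_∞ = 0 eV
E_5 = -13.6057 / 5² = -0.54 eV

Energy at series limit:
ΔE = E_∞ - E_5 = 0 - (-0.54) = 0.54 eV

This energy equals the ionization energy from the n = 5 state of hydrogen.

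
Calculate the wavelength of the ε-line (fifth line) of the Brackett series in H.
1816.92 nm

The lines of a series are numbered from the longest wavelength (smallest ΔE) outward; the fifth line is the transition from n = n_f + 5 to n_f.
The Brackett series has all transitions ending at n_f = 4.

For H, the fifth line (ε-line) is the jump from n = 9 to n = 4:
E_9 = -13.6057 / 9² = -0.16797160 eV
E_4 = -13.6057 / 4² = -0.85035625 eV
ΔE = E_9 - E_4 = 0.68238465 eV

λ = hc/E = 1239.84 eV·nm / 0.68238465 eV
λ = 1816.92 nm

This is the ε-line of the Brackett series in H.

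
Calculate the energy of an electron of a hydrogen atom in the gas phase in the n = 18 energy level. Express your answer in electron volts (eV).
-0.04 eV

The energy levels of a hydrogen-like atom are given by:
E_n = -13.6057 eV / n²

For n = 18:
E_18 = -13.6057 eV / 18²
E_18 = -13.6057 eV / 324
E_18 = -0.04 eV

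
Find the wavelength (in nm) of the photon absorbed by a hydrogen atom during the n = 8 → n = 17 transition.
7491.00 nm

First, find the transition energy using E_n = -13.6057 / n² eV:
E_8 = -13.6057 / 8² = -0.21258906 eV
E_17 = -13.6057 / 17² = -0.04707855 eV

Photon energy: |ΔE| = |E_17 - E_8| = 0.16551051 eV

Convert to wavelength using E = hc/λ with hc = 1239.84 eV·nm:
λ = hc/E = 1239.84 eV·nm / 0.16551051 eV
λ = 7491.00 nm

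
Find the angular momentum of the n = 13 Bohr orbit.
1.37094e-33 J·s (or 13ℏ)

In the Bohr model, angular momentum is quantized:
L = nℏ

where ℏ = h/(2π) = 1.0545718e-34 J·s

For n = 13:
L = 13 × 1.0545718e-34 J·s
L = 1.37094e-33 J·s

This can also be written as L = 13ℏ.
The angular momentum is an integer multiple of the reduced Planck constant.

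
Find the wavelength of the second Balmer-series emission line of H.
486.01 nm

The lines of a series are numbered from the longest wavelength (smallest ΔE) outward; the second line is the transition from n = n_f + 2 to n_f.
The Balmer series has all transitions ending at n_f = 2.

For H, the second line (β-line) is the jump from n = 4 to n = 2:
E_4 = -13.6057 / 4² = -0.850356 eV
E_2 = -13.6057 / 2² = -3.401425 eV
ΔE = E_4 - E_2 = 2.551069 eV

λ = hc/E = 1239.84 eV·nm / 2.551069 eV
λ = 486.01 nm

This is the β-line of the Balmer series in H.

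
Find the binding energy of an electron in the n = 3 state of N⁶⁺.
74.08 eV

The ionization energy is the energy needed to remove the electron completely (n → ∞).

For a hydrogen-like ion with Z = 7, E_n = -13.6057 Z² / n² eV.

At n = 3: E_3 = -13.6057 × 7² / 3² = -74.07548 eV
At n = ∞: E_∞ = 0 eV

Ionization energy = E_∞ - E_3 = 0 - (-74.07548) = 74.07548 eV
Ionization energy ≈ 74.08 eV

This is also called the binding energy of the electron in state n = 3.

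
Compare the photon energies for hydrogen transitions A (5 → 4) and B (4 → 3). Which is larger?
4 → 3

Calculate the energy for each transition:

Transition 5 → 4:
ΔE₁ = |E_4 - E_5| = |-13.6057/4² - (-13.6057/5²)|
ΔE₁ = |-0.85035625 - (-0.54422800)| = 0.30613 eV

Transition 4 → 3:
ΔE₂ = |E_3 - E_4| = |-13.6057/3² - (-13.6057/4²)|
ΔE₂ = |-1.51174444 - (-0.85035625)| = 0.66139 eV

Since 0.66139 eV > 0.30613 eV, the transition 4 → 3 emits the more energetic photon.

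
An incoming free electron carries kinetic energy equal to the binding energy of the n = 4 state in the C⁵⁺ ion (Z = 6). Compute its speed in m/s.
3.2815e+06 m/s (or 1.09% of c)

The binding energy at n = 4 for C⁵⁺ is:
E_4 = -13.6057 × 6²/4² = -30.612825 eV
|E_4| = 30.612825 eV

Convert to Joules:
KE = 30.612825 eV × (1.602177 × 10⁻¹⁹ J/eV) = 4.904716e-18 J

Using KE = ½mv²:
v = √(2·KE/m_e)
v = √(2 × 4.904716e-18 J / 9.10938 × 10⁻³¹ kg)
v = 3.2815e+06 m/s

This is approximately 1.09% the speed of light.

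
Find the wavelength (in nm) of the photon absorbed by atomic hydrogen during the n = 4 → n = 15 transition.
1569.6433 nm

First, find the transition energy using E_n = -13.6057 / n² eV:
E_4 = -13.6057 / 4² = -0.8503562500 eV
E_15 = -13.6057 / 15² = -0.0604697778 eV

Photon energy: |ΔE| = |E_15 - E_4| = 0.7898864722 eV

Convert to wavelength using E = hc/λ with hc = 1239.84 eV·nm:
λ = hc/E = 1239.84 eV·nm / 0.7898864722 eV
λ = 1569.6433 nm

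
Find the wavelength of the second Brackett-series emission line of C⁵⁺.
72.901 nm

The lines of a series are numbered from the longest wavelength (smallest ΔE) outward; the second line is the transition from n = n_f + 2 to n_f.
The Brackett series has all transitions ending at n_f = 4.

For C⁵⁺ (Z = 6), the second line (β-line) is the jump from n = 6 to n = 4:
E_6 = -13.6057 × 6² / 6² = -13.60570 eV
E_4 = -13.6057 × 6² / 4² = -30.61283 eV
ΔE = E_6 - E_4 = 17.00713 eV

λ = hc/E = 1239.84 eV·nm / 17.00713 eV
λ = 72.901 nm

This is the β-line of the Brackett series in C⁵⁺.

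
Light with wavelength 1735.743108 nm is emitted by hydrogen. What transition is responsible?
n = 10 → n = 4

First, find the photon energy from the wavelength (hc = 1239.84 eV·nm):
E = hc/λ = 1239.84 eV·nm / 1735.743108 nm = 0.71429925 eV

The energy levels of hydrogen satisfy E_n = -13.6057 / n² eV, so an emission n_i → n_f releases
ΔE = 13.6057 × (1/n_f² − 1/n_i²) eV.

Setting ΔE equal to the photon energy:
1/n_f² − 1/n_i² = 0.71429925 / 13.6057 = 0.052500000

Since 1/n_i² must be positive, we need 1/n_f² > 0.052500000, i.e. n_f ≤ 4. For each allowed n_f, solve n_i = (1/n_f² − 0.052500000)^(−1/2) and check whether it is a whole number:
  n_f = 1: 1/n_i² = 1.000000000 − 0.052500000 = 0.947500000 → n_i = 1.027  (not an integer) ✗
  n_f = 2: 1/n_i² = 0.250000000 − 0.052500000 = 0.197500000 → n_i = 2.250  (not an integer) ✗
  n_f = 3: 1/n_i² = 0.111111111 − 0.052500000 = 0.058611111 → n_i = 4.131  (not an integer) ✗
  n_f = 4: 1/n_i² = 0.062500000 − 0.052500000 = 0.010000000 → n_i = 10.000  → integer, n_i = 10 ✓

Only n_f = 4 gives an integer upper level, n_i = 10.

The transition is from n = 10 to n = 4 (emission).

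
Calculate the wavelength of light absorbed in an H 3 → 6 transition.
1093.518 nm

First, find the transition energy using E_n = -13.6057 / n² eV:
E_3 = -13.6057 / 3² = -1.51174444 eV
E_6 = -13.6057 / 6² = -0.37793611 eV

Photon energy: |ΔE| = |E_6 - E_3| = 1.13380833 eV

Convert to wavelength using E = hc/λ with hc = 1239.84 eV·nm:
λ = hc/E = 1239.84 eV·nm / 1.13380833 eV
λ = 1093.518 nm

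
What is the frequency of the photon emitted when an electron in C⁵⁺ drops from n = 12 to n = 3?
1.23369e+16 Hz

First, find the transition energy:
E_12 = -13.6057 × 6² / 12² = -3.40142500 eV
E_3 = -13.6057 × 6² / 3² = -54.42280000 eV
|ΔE| = |E_3 - E_12| = 51.02137500 eV

Convert to Joules: E = 51.02137500 eV × (1.602177 × 10⁻¹⁹ J/eV) = 8.1745274e-18 J

Using E = hf:
f = E/h = 8.1745274e-18 J / (6.62607 × 10⁻³⁴ J·s)
f = 1.23369e+16 Hz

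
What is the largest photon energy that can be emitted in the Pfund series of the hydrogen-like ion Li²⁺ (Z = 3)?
4.898 eV

The series limit corresponds to the transition from n = ∞ to n = 5.
This is the highest energy (shortest wavelength) transition in the Pfund series.

E_∞ = 0 eV
E_5 = -13.6057 × 3² / 5² = -4.898 eV

Energy at series limit:
ΔE = E_∞ - E_5 = 0 - (-4.898) = 4.898 eV

This energy equals the ionization energy from the n = 5 state of Li²⁺.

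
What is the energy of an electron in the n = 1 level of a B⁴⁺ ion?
-340.142500 eV

For hydrogen-like ions, the energy levels scale with Z²:
E_n = -13.6057 Z² / n² eV

For B⁴⁺ (Z = 5) at n = 1:
E_1 = -13.6057 × 5² / 1²
E_1 = -13.6057 × 25 / 1
E_1 = -340.1425 / 1
E_1 = -340.142500 eV

The energy is 25 times more negative than hydrogen at the same n due to the stronger nuclear charge.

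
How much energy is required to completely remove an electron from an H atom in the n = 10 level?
0.136 eV

The ionization energy is the energy needed to remove the electron completely (n → ∞).

For hydrogen, E_n = -13.6057 eV / n².

At n = 10: E_10 = -13.6057 / 10² = -0.136057 eV
At n = ∞: E_∞ = 0 eV

Ionization energy = E_∞ - E_10 = 0 - (-0.136057) = 0.136057 eV
Ionization energy ≈ 0.136 eV

This is also called the binding energy of the electron in state n = 10.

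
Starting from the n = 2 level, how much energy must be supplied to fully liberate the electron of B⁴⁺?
85.04 eV

The ionization energy is the energy needed to remove the electron completely (n → ∞).

For a hydrogen-like ion with Z = 5, E_n = -13.6057 Z² / n² eV.

At n = 2: E_2 = -13.6057 × 5² / 2² = -85.03563 eV
At n = ∞: E_∞ = 0 eV

Ionization energy = E_∞ - E_2 = 0 - (-85.03563) = 85.03563 eV
Ionization energy ≈ 85.04 eV

This is also called the binding energy of the electron in state n = 2.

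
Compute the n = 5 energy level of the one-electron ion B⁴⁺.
-13.61 eV

For hydrogen-like ions, the energy levels scale with Z²:
E_n = -13.6057 Z² / n² eV

For B⁴⁺ (Z = 5) at n = 5:
E_5 = -13.6057 × 5² / 5²
E_5 = -13.6057 × 25 / 25
E_5 = -340.1425 / 25
E_5 = -13.61 eV

The energy is 25 times more negative than hydrogen at the same n due to the stronger nuclear charge.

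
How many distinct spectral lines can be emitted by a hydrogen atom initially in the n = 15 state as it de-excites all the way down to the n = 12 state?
6

The electron can occupy levels n = 12, 13, ..., 15 during de-excitation — that is m = 15 - 12 + 1 = 4 distinct levels.

The number of distinct spectral lines equals the number of ways to choose 2 of these m levels (each pair gives one possible emission transition):

Number of lines = m(m-1)/2 = 4×3/2 = 6

These correspond to all possible transitions between the 4 levels:
15 → 14, 15 → 13, 15 → 12, 14 → 13, 14 → 12, 13 → 12

Each transition produces a photon with a unique energy (and thus wavelength). This count does not depend on Z.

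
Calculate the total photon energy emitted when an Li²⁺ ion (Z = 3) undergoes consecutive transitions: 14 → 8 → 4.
7.028 eV

The energy levels of Li²⁺ are E_n = -13.6057 × 3² / n² eV.

First transition (14 → 8):
ΔE₁ = |E_8 - E_14|
ΔE₁ = |-1.913301563 - (-0.624751531)| = 1.288550 eV

Second transition (8 → 4):
ΔE₂ = |E_4 - E_8|
ΔE₂ = |-7.653206250 - (-1.913301563)| = 5.739905 eV

Total energy released:
E_total = ΔE₁ + ΔE₂ = 1.288550 + 5.739905 = 7.028 eV

Note: This equals the direct transition 14 → 4: 7.028 eV ✓
Energy is conserved regardless of the path taken.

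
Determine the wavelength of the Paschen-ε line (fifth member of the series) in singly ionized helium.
238.585780 nm

The lines of a series are numbered from the longest wavelength (smallest ΔE) outward; the fifth line is the transition from n = n_f + 5 to n_f.
The Paschen series has all transitions ending at n_f = 3.

For He⁺ (Z = 2), the fifth line (ε-line) is the jump from n = 8 to n = 3:
E_8 = -13.6057 × 2² / 8² = -0.8503562500 eV
E_3 = -13.6057 × 2² / 3² = -6.0469777778 eV
ΔE = E_8 - E_3 = 5.1966215278 eV

λ = hc/E = 1239.84 eV·nm / 5.1966215278 eV
λ = 238.585780 nm

This is the ε-line of the Paschen series in He⁺.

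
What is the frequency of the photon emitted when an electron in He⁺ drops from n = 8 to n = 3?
1.257e+15 Hz

First, find the transition energy:
E_8 = -13.6057 × 2² / 8² = -0.85035625 eV
E_3 = -13.6057 × 2² / 3² = -6.04697778 eV
|ΔE| = |E_3 - E_8| = 5.19662153 eV

Convert to Joules: E = 5.19662153 eV × (1.602177 × 10⁻¹⁹ J/eV) = 8.32591e-19 J

Using E = hf:
f = E/h = 8.32591e-19 J / (6.62607 × 10⁻³⁴ J·s)
f = 1.257e+15 Hz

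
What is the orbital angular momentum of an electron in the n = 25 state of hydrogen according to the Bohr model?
2.6364e-33 J·s (or 25ℏ)

In the Bohr model, angular momentum is quantized:
L = nℏ

where ℏ = h/(2π) = 1.054572e-34 J·s

For n = 25:
L = 25 × 1.054572e-34 J·s
L = 2.6364e-33 J·s

This can also be written as L = 25ℏ.
The angular momentum is an integer multiple of the reduced Planck constant.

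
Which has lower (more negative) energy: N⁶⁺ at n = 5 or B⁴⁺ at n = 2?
B⁴⁺ at n = 2 (E = -85.036 eV)

Using E_n = -13.6057 Z² / n² eV:

N⁶⁺ (Z = 7) at n = 5:
E = -13.6057 × 7² / 5² = -13.6057 × 49 / 25 = -26.667172 eV

B⁴⁺ (Z = 5) at n = 2:
E = -13.6057 × 5² / 2² = -13.6057 × 25 / 4 = -85.035625 eV

Since -85.035625 eV < -26.667172 eV,
B⁴⁺ at n = 2 is more tightly bound (requires more energy to ionize).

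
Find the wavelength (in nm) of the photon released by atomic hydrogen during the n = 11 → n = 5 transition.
2871.43440 nm

First, find the transition energy using E_n = -13.6057 / n² eV:
E_11 = -13.6057 / 11² = -0.11244380165 eV
E_5 = -13.6057 / 5² = -0.54422800000 eV

Photon energy: |ΔE| = |E_5 - E_11| = 0.43178419835 eV

Convert to wavelength using E = hc/λ with hc = 1239.84 eV·nm:
λ = hc/E = 1239.84 eV·nm / 0.43178419835 eV
λ = 2871.43440 nm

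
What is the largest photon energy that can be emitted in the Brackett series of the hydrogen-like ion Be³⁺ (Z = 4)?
13.605700 eV

The series limit corresponds to the transition from n = ∞ to n = 4.
This is the highest energy (shortest wavelength) transition in the Brackett series.

E_∞ = 0 eV
E_4 = -13.6057 × 4² / 4² = -13.605700 eV

Energy at series limit:
ΔE = E_∞ - E_4 = 0 - (-13.605700) = 13.605700 eV

This energy equals the ionization energy from the n = 4 state of Be³⁺.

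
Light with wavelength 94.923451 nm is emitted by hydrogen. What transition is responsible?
n = 5 → n = 1

First, find the photon energy from the wavelength (hc = 1239.84 eV·nm):
E = hc/λ = 1239.84 eV·nm / 94.923451 nm = 13.061472 eV

The energy levels of hydrogen satisfy E_n = -13.6057 / n² eV, so an emission n_i → n_f releases
ΔE = 13.6057 × (1/n_f² − 1/n_i²) eV.

Setting ΔE equal to the photon energy:
1/n_f² − 1/n_i² = 13.061472 / 13.6057 = 0.96000000

Since 1/n_i² must be positive, we need 1/n_f² > 0.96000000, i.e. n_f ≤ 1. For each allowed n_f, solve n_i = (1/n_f² − 0.96000000)^(−1/2) and check whether it is a whole number:
  n_f = 1: 1/n_i² = 1.00000000 − 0.96000000 = 0.04000000 → n_i = 5.000  → integer, n_i = 5 ✓

Only n_f = 1 gives an integer upper level, n_i = 5.

The transition is from n = 5 to n = 1 (emission).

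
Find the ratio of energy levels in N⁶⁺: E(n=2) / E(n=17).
72.250

Using E_n = -13.6057 Z² / n² eV with Z = 7:

E_2 = -13.6057 × 7² / 2² = -666.6793 / 4 = -166.669825000 eV
E_17 = -13.6057 × 7² / 17² = -666.6793 / 289 = -2.306848789 eV

The ratio is:
E_2/E_17 = (-166.669825000) / (-2.306848789)
E_2/E_17 = (-666.6793/4) / (-666.6793/289)
E_2/E_17 = 289/4
E_2/E_17 = 72.250
(Note: the Z² factors cancel in the ratio.)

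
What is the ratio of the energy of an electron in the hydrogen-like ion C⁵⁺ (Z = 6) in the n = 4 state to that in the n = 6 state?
2.25

Using E_n = -13.6057 Z² / n² eV with Z = 6:

E_4 = -13.6057 × 6² / 4² = -489.8052 / 16 = -30.61282500 eV
E_6 = -13.6057 × 6² / 6² = -489.8052 / 36 = -13.60570000 eV

The ratio is:
E_4/E_6 = (-30.61282500) / (-13.60570000)
E_4/E_6 = (-489.8052/16) / (-489.8052/36)
E_4/E_6 = 36/16
E_4/E_6 = 2.25
(Note: the Z² factors cancel in the ratio.)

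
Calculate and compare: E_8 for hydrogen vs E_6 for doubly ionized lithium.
Li²⁺ at n = 6 (E = -3.4014 eV)

Using E_n = -13.6057 Z² / n² eV:

H (Z = 1) at n = 8:
E = -13.6057 × 1² / 8² = -13.6057 × 1 / 64 = -0.2125891 eV

Li²⁺ (Z = 3) at n = 6:
E = -13.6057 × 3² / 6² = -13.6057 × 9 / 36 = -3.4014250 eV

Since -3.4014250 eV < -0.2125891 eV,
Li²⁺ at n = 6 is more tightly bound (requires more energy to ionize).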